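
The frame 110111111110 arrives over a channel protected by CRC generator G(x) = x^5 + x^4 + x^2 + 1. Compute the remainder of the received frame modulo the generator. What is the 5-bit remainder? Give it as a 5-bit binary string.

00000

Modulo-2 division of 110111111110 by 110101:
  pos 0: 110111 XOR 110101 = 000010
  pos 4: 101111 XOR 110101 = 011010
  pos 5: 110101 XOR 110101 = 000000
Remainder = 00000 (zero — the frame passes the CRC check).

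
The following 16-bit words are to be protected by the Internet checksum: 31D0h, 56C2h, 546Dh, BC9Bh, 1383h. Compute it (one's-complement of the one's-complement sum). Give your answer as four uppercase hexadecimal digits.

One's-complement addition (fold any carry out of bit 15 back into bit 0):
  0x31D0 + 0x56C2 = 0x08892
  0x8892 + 0x546D = 0x0DCFF
  0xDCFF + 0xBC9B = 0x1999A → wrap carry → 0x999B
  0x999B + 0x1383 = 0x0AD1E
One's-complement sum = 0xAD1E.
Checksum = ~0xAD1E & 0xFFFF = 0x52E1.

52E1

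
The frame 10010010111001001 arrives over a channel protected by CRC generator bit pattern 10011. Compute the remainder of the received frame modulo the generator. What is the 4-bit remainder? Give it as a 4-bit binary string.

0011

Modulo-2 division of 10010010111001001 by 10011:
  pos 0: 10010 XOR 10011 = 00001
  pos 4: 10101 XOR 10011 = 00110
  pos 6: 11011 XOR 10011 = 01000
  pos 7: 10000 XOR 10011 = 00011
  pos 10: 11010 XOR 10011 = 01001
  pos 11: 10010 XOR 10011 = 00001
Remainder = 0011 (nonzero — an error is detected).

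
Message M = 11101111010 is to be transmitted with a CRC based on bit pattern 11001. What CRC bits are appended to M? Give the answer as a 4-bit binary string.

0100

Append 4 zeros: 111011110100000. Divide by 11001 (XOR where the leading bit is 1):
  pos 0: 11101 XOR 11001 = 00100
  pos 2: 10011 XOR 11001 = 01010
  pos 3: 10101 XOR 11001 = 01100
  pos 4: 11000 XOR 11001 = 00001
  pos 8: 11000 XOR 11001 = 00001
Remainder (last 4 bits) = 0100. This is the CRC / FCS.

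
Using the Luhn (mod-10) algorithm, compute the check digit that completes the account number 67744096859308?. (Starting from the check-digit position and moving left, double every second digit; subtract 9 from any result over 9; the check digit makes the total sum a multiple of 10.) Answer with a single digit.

Partial digits right→left: 8 0 3 9 5 8 6 9 0 4 4 7 7 6
Double every second digit counting from the check-digit position (so the 1st, 3rd, 5th, ... of the partial from the right).
  doubled (with −9 where >9): 7 6 1 3 0 8 5 → sum 30
  kept as-is: 0 9 8 9 4 7 6 → sum 43
Total = 30 + 43 = 73.
Check digit = (10 − (73 mod 10)) mod 10 = 7.

7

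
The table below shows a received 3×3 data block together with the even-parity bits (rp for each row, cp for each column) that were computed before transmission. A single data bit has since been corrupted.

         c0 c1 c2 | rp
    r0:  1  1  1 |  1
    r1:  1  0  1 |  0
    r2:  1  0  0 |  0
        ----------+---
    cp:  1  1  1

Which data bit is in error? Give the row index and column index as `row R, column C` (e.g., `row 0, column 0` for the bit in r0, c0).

row 2, column 2

Recompute each row's even parity and compare to rp:
  r0: data parity 1, sent rp 1 → ok
  r1: data parity 0, sent rp 0 → ok
  r2: data parity 1, sent rp 0 → mismatch
Recompute each column's even parity and compare to cp:
  c0: data parity 1, sent cp 1 → ok
  c1: data parity 1, sent cp 1 → ok
  c2: data parity 0, sent cp 1 → mismatch
Exactly one row (r2) and one column (c2) fail → the flipped bit is at their intersection.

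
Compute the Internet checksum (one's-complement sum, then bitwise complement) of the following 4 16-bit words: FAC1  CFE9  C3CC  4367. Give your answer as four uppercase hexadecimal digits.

One's-complement addition (fold any carry out of bit 15 back into bit 0):
  0xFAC1 + 0xCFE9 = 0x1CAAA → wrap carry → 0xCAAB
  0xCAAB + 0xC3CC = 0x18E77 → wrap carry → 0x8E78
  0x8E78 + 0x4367 = 0x0D1DF
One's-complement sum = 0xD1DF.
Checksum = ~0xD1DF & 0xFFFF = 0x2E20.

2E20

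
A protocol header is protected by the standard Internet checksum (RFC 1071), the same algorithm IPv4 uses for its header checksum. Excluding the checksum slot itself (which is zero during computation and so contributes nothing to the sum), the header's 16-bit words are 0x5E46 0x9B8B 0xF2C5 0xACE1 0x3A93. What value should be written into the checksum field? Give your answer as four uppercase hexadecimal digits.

One's-complement addition (fold any carry out of bit 15 back into bit 0):
  0x5E46 + 0x9B8B = 0x0F9D1
  0xF9D1 + 0xF2C5 = 0x1EC96 → wrap carry → 0xEC97
  0xEC97 + 0xACE1 = 0x19978 → wrap carry → 0x9979
  0x9979 + 0x3A93 = 0x0D40C
One's-complement sum = 0xD40C.
Checksum = ~0xD40C & 0xFFFF = 0x2BF3.

2BF3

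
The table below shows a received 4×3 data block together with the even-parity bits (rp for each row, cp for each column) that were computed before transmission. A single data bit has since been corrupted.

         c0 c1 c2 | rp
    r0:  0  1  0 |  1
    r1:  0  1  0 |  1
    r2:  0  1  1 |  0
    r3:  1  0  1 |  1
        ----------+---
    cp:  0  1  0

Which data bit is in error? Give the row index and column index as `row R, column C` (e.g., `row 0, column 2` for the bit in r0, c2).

row 3, column 0

Recompute each row's even parity and compare to rp:
  r0: data parity 1, sent rp 1 → ok
  r1: data parity 1, sent rp 1 → ok
  r2: data parity 0, sent rp 0 → ok
  r3: data parity 0, sent rp 1 → mismatch
Recompute each column's even parity and compare to cp:
  c0: data parity 1, sent cp 0 → mismatch
  c1: data parity 1, sent cp 1 → ok
  c2: data parity 0, sent cp 0 → ok
Exactly one row (r3) and one column (c0) fail → the flipped bit is at their intersection.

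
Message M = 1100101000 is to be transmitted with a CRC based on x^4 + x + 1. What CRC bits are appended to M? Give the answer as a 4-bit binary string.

Append 4 zeros: 11001010000000. Divide by 10011 (XOR where the leading bit is 1):
  pos 0: 11001 XOR 10011 = 01010
  pos 1: 10100 XOR 10011 = 00111
  pos 3: 11110 XOR 10011 = 01101
  pos 4: 11010 XOR 10011 = 01001
  pos 5: 10010 XOR 10011 = 00001
  pos 9: 10000 XOR 10011 = 00011
Remainder (last 4 bits) = 0011. This is the CRC / FCS.

0011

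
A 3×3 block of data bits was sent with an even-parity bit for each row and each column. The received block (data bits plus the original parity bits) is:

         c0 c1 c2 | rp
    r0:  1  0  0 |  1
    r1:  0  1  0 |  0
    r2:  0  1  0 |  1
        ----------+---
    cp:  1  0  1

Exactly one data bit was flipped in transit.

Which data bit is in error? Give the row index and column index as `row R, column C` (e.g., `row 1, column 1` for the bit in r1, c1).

row 1, column 2

Recompute each row's even parity and compare to rp:
  r0: data parity 1, sent rp 1 → ok
  r1: data parity 1, sent rp 0 → mismatch
  r2: data parity 1, sent rp 1 → ok
Recompute each column's even parity and compare to cp:
  c0: data parity 1, sent cp 1 → ok
  c1: data parity 0, sent cp 0 → ok
  c2: data parity 0, sent cp 1 → mismatch
Exactly one row (r1) and one column (c2) fail → the flipped bit is at their intersection.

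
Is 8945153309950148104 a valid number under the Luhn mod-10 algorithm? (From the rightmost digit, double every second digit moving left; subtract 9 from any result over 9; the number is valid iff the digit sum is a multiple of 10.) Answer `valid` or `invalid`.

From the right, keep odd positions and double even positions (subtract 9 from any doubled value over 9):
  doubled (positions 2,4,...): 0 7 2 1 9 6 1 1 9 → sum 36
  kept (positions 1,3,...): 4 1 4 0 9 0 3 1 4 8 → sum 34
Total = 70.
70 mod 10 = 0, so the number is valid.

valid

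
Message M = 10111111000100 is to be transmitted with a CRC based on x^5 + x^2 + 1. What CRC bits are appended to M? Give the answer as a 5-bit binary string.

Append 5 zeros: 1011111100010000000. Divide by 100101 (XOR where the leading bit is 1):
  pos 0: 101111 XOR 100101 = 001010
  pos 2: 101011 XOR 100101 = 001110
  pos 4: 111000 XOR 100101 = 011101
  pos 5: 111010 XOR 100101 = 011111
  pos 6: 111111 XOR 100101 = 011010
  pos 7: 110100 XOR 100101 = 010001
  pos 8: 100010 XOR 100101 = 000111
  pos 11: 111000 XOR 100101 = 011101
  pos 12: 111010 XOR 100101 = 011111
  pos 13: 111110 XOR 100101 = 011011
Remainder (last 5 bits) = 11011. This is the CRC / FCS.

11011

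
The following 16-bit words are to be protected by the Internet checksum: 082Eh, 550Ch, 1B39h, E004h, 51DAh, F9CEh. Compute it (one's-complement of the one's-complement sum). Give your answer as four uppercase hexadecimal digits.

5BDE

One's-complement addition (fold any carry out of bit 15 back into bit 0):
  0x082E + 0x550C = 0x05D3A
  0x5D3A + 0x1B39 = 0x07873
  0x7873 + 0xE004 = 0x15877 → wrap carry → 0x5878
  0x5878 + 0x51DA = 0x0AA52
  0xAA52 + 0xF9CE = 0x1A420 → wrap carry → 0xA421
One's-complement sum = 0xA421.
Checksum = ~0xA421 & 0xFFFF = 0x5BDE.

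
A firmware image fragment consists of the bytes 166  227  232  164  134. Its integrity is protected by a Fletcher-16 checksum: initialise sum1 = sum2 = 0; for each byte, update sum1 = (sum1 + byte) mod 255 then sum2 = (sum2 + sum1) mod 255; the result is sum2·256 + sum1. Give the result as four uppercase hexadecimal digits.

Running sums (mod 255):
  after byte 0 (166): sum1=166, sum2=166
  after byte 1 (227): sum1=138, sum2=49
  after byte 2 (232): sum1=115, sum2=164
  after byte 3 (164): sum1=24, sum2=188
  after byte 4 (134): sum1=158, sum2=91
Checksum = sum2·256 + sum1 = 91·256 + 158 = 23454 = 0x5B9E.

5B9E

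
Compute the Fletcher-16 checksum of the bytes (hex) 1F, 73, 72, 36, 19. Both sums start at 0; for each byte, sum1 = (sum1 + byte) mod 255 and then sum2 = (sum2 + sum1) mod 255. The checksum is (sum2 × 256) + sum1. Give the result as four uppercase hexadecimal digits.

Running sums (mod 255):
  after byte 0 (1F): sum1=31, sum2=31
  after byte 1 (73): sum1=146, sum2=177
  after byte 2 (72): sum1=5, sum2=182
  after byte 3 (36): sum1=59, sum2=241
  after byte 4 (19): sum1=84, sum2=70
Checksum = sum2·256 + sum1 = 70·256 + 84 = 18004 = 0x4654.

4654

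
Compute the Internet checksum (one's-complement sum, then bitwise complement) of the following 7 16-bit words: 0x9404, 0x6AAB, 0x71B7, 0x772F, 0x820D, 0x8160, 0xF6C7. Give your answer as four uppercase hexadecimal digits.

One's-complement addition (fold any carry out of bit 15 back into bit 0):
  0x9404 + 0x6AAB = 0x0FEAF
  0xFEAF + 0x71B7 = 0x17066 → wrap carry → 0x7067
  0x7067 + 0x772F = 0x0E796
  0xE796 + 0x820D = 0x169A3 → wrap carry → 0x69A4
  0x69A4 + 0x8160 = 0x0EB04
  0xEB04 + 0xF6C7 = 0x1E1CB → wrap carry → 0xE1CC
One's-complement sum = 0xE1CC.
Checksum = ~0xE1CC & 0xFFFF = 0x1E33.

1E33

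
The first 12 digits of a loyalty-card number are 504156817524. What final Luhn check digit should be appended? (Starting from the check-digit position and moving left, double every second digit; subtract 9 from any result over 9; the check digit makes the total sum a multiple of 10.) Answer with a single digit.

Partial digits right→left: 4 2 5 7 1 8 6 5 1 4 0 5
Double every second digit counting from the check-digit position (so the 1st, 3rd, 5th, ... of the partial from the right).
  doubled (with −9 where >9): 8 1 2 3 2 0 → sum 16
  kept as-is: 2 7 8 5 4 5 → sum 31
Total = 16 + 31 = 47.
Check digit = (10 − (47 mod 10)) mod 10 = 3.

3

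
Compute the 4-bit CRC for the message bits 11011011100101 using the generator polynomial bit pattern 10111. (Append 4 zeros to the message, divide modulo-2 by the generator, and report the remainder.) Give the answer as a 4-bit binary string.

Append 4 zeros: 110110111001010000. Divide by 10111 (XOR where the leading bit is 1):
  pos 0: 11011 XOR 10111 = 01100
  pos 1: 11000 XOR 10111 = 01111
  pos 2: 11111 XOR 10111 = 01000
  pos 3: 10001 XOR 10111 = 00110
  pos 5: 11010 XOR 10111 = 01101
  pos 6: 11010 XOR 10111 = 01101
  pos 7: 11011 XOR 10111 = 01100
  pos 8: 11000 XOR 10111 = 01111
  pos 9: 11111 XOR 10111 = 01000
  pos 10: 10000 XOR 10111 = 00111
  pos 12: 11100 XOR 10111 = 01011
  pos 13: 10110 XOR 10111 = 00001
Remainder (last 4 bits) = 0001. This is the CRC / FCS.

0001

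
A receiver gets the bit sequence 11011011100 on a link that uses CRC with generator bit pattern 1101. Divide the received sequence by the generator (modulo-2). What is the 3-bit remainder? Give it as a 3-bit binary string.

Modulo-2 division of 11011011100 by 1101:
  pos 0: 1101 XOR 1101 = 0000
  pos 4: 1011 XOR 1101 = 0110
  pos 5: 1101 XOR 1101 = 0000
Remainder = 000 (zero — the frame passes the CRC check).

000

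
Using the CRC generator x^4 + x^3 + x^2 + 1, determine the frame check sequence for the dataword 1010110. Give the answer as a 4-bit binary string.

Append 4 zeros: 10101100000. Divide by 11101 (XOR where the leading bit is 1):
  pos 0: 10101 XOR 11101 = 01000
  pos 1: 10001 XOR 11101 = 01100
  pos 2: 11000 XOR 11101 = 00101
  pos 4: 10100 XOR 11101 = 01001
  pos 5: 10010 XOR 11101 = 01111
  pos 6: 11110 XOR 11101 = 00011
Remainder (last 4 bits) = 0011. This is the CRC / FCS.

0011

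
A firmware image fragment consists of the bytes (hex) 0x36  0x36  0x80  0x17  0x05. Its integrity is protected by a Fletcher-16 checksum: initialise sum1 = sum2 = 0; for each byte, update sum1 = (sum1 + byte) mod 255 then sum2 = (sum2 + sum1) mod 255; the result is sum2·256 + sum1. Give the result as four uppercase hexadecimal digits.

9C09

Running sums (mod 255):
  after byte 0 (0x36): sum1=54, sum2=54
  after byte 1 (0x36): sum1=108, sum2=162
  after byte 2 (0x80): sum1=236, sum2=143
  after byte 3 (0x17): sum1=4, sum2=147
  after byte 4 (0x05): sum1=9, sum2=156
Checksum = sum2·256 + sum1 = 156·256 + 9 = 39945 = 0x9C09.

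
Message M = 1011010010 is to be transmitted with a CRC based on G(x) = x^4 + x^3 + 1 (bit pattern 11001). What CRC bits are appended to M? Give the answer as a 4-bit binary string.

0100

Append 4 zeros: 10110100100000. Divide by 11001 (XOR where the leading bit is 1):
  pos 0: 10110 XOR 11001 = 01111
  pos 1: 11111 XOR 11001 = 00110
  pos 3: 11000 XOR 11001 = 00001
  pos 7: 11000 XOR 11001 = 00001
Remainder (last 4 bits) = 0100. This is the CRC / FCS.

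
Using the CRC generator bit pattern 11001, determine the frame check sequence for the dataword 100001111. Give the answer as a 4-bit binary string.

Append 4 zeros: 1000011110000. Divide by 11001 (XOR where the leading bit is 1):
  pos 0: 10000 XOR 11001 = 01001
  pos 1: 10011 XOR 11001 = 01010
  pos 2: 10101 XOR 11001 = 01100
  pos 3: 11001 XOR 11001 = 00000
  pos 8: 10000 XOR 11001 = 01001
Remainder (last 4 bits) = 1001. This is the CRC / FCS.

1001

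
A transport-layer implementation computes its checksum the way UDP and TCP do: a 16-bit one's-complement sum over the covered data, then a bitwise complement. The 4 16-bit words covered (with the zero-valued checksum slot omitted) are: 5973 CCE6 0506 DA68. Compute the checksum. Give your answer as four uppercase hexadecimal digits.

FA36

One's-complement addition (fold any carry out of bit 15 back into bit 0):
  0x5973 + 0xCCE6 = 0x12659 → wrap carry → 0x265A
  0x265A + 0x0506 = 0x02B60
  0x2B60 + 0xDA68 = 0x105C8 → wrap carry → 0x05C9
One's-complement sum = 0x05C9.
Checksum = ~0x05C9 & 0xFFFF = 0xFA36.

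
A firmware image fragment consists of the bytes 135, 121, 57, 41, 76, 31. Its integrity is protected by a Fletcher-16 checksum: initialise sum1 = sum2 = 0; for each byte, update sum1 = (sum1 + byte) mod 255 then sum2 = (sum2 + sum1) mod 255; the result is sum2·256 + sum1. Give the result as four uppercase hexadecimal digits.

A4CE

Running sums (mod 255):
  after byte 0 (135): sum1=135, sum2=135
  after byte 1 (121): sum1=1, sum2=136
  after byte 2 (57): sum1=58, sum2=194
  after byte 3 (41): sum1=99, sum2=38
  after byte 4 (76): sum1=175, sum2=213
  after byte 5 (31): sum1=206, sum2=164
Checksum = sum2·256 + sum1 = 164·256 + 206 = 42190 = 0xA4CE.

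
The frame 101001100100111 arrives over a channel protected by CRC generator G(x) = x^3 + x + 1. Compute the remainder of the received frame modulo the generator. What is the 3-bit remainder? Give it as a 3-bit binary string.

Modulo-2 division of 101001100100111 by 1011:
  pos 0: 1010 XOR 1011 = 0001
  pos 3: 1011 XOR 1011 = 0000
  pos 9: 1001 XOR 1011 = 0010
  pos 11: 1011 XOR 1011 = 0000
Remainder = 000 (zero — the frame passes the CRC check).

000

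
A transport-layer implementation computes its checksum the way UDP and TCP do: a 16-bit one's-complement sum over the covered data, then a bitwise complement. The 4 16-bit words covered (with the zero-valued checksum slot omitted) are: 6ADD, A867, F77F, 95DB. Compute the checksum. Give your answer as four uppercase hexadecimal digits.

One's-complement addition (fold any carry out of bit 15 back into bit 0):
  0x6ADD + 0xA867 = 0x11344 → wrap carry → 0x1345
  0x1345 + 0xF77F = 0x10AC4 → wrap carry → 0x0AC5
  0x0AC5 + 0x95DB = 0x0A0A0
One's-complement sum = 0xA0A0.
Checksum = ~0xA0A0 & 0xFFFF = 0x5F5F.

5F5F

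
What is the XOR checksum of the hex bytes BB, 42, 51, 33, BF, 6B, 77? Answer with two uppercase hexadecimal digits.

38

XOR the bytes together:
  start with 0xBB
  0xBB ⊕ 0x42 = 0xF9
  0xF9 ⊕ 0x51 = 0xA8
  0xA8 ⊕ 0x33 = 0x9B
  0x9B ⊕ 0xBF = 0x24
  0x24 ⊕ 0x6B = 0x4F
  0x4F ⊕ 0x77 = 0x38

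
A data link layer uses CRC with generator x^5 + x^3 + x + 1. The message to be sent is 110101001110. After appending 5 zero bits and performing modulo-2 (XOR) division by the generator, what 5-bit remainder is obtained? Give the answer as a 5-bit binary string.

01110

Append 5 zeros: 11010100111000000. Divide by 101011 (XOR where the leading bit is 1):
  pos 0: 110101 XOR 101011 = 011110
  pos 1: 111100 XOR 101011 = 010111
  pos 2: 101110 XOR 101011 = 000101
  pos 5: 101111 XOR 101011 = 000100
  pos 8: 100000 XOR 101011 = 001011
  pos 10: 101100 XOR 101011 = 000111
Remainder (last 5 bits) = 01110. This is the CRC / FCS.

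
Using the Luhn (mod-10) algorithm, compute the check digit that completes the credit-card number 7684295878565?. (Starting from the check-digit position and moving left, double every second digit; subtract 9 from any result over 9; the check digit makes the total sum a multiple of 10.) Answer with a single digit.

5

Partial digits right→left: 5 6 5 8 7 8 5 9 2 4 8 6 7
Double every second digit counting from the check-digit position (so the 1st, 3rd, 5th, ... of the partial from the right).
  doubled (with −9 where >9): 1 1 5 1 4 7 5 → sum 24
  kept as-is: 6 8 8 9 4 6 → sum 41
Total = 24 + 41 = 65.
Check digit = (10 − (65 mod 10)) mod 10 = 5.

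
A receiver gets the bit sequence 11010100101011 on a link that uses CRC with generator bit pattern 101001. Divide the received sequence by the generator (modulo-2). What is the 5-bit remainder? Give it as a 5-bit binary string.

00000

Modulo-2 division of 11010100101011 by 101001:
  pos 0: 110101 XOR 101001 = 011100
  pos 1: 111000 XOR 101001 = 010001
  pos 2: 100010 XOR 101001 = 001011
  pos 4: 101110 XOR 101001 = 000111
  pos 7: 111101 XOR 101001 = 010100
  pos 8: 101001 XOR 101001 = 000000
Remainder = 00000 (zero — the frame passes the CRC check).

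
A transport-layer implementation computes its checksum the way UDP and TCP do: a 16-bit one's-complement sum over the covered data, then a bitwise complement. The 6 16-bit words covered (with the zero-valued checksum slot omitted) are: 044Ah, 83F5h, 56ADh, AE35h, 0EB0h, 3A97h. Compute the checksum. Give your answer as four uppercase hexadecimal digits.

2996

One's-complement addition (fold any carry out of bit 15 back into bit 0):
  0x044A + 0x83F5 = 0x0883F
  0x883F + 0x56AD = 0x0DEEC
  0xDEEC + 0xAE35 = 0x18D21 → wrap carry → 0x8D22
  0x8D22 + 0x0EB0 = 0x09BD2
  0x9BD2 + 0x3A97 = 0x0D669
One's-complement sum = 0xD669.
Checksum = ~0xD669 & 0xFFFF = 0x2996.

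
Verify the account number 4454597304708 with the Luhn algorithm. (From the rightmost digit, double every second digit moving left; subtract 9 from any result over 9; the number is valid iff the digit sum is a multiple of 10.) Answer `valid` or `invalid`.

invalid

From the right, keep odd positions and double even positions (subtract 9 from any doubled value over 9):
  doubled (positions 2,4,...): 0 8 6 9 8 8 → sum 39
  kept (positions 1,3,...): 8 7 0 7 5 5 4 → sum 36
Total = 75.
75 mod 10 = 5, so the number is invalid.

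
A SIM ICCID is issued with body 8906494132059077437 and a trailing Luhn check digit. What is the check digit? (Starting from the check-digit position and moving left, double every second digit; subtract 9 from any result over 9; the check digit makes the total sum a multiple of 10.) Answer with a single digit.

2

Partial digits right→left: 7 3 4 7 7 0 9 5 0 2 3 1 4 9 4 6 0 9 8
Double every second digit counting from the check-digit position (so the 1st, 3rd, 5th, ... of the partial from the right).
  doubled (with −9 where >9): 5 8 5 9 0 6 8 8 0 7 → sum 56
  kept as-is: 3 7 0 5 2 1 9 6 9 → sum 42
Total = 56 + 42 = 98.
Check digit = (10 − (98 mod 10)) mod 10 = 2.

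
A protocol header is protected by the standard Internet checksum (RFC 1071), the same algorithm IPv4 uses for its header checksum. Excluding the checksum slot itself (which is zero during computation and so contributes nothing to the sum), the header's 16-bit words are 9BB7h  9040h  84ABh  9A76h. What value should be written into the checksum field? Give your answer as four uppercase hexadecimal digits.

One's-complement addition (fold any carry out of bit 15 back into bit 0):
  0x9BB7 + 0x9040 = 0x12BF7 → wrap carry → 0x2BF8
  0x2BF8 + 0x84AB = 0x0B0A3
  0xB0A3 + 0x9A76 = 0x14B19 → wrap carry → 0x4B1A
One's-complement sum = 0x4B1A.
Checksum = ~0x4B1A & 0xFFFF = 0xB4E5.

B4E5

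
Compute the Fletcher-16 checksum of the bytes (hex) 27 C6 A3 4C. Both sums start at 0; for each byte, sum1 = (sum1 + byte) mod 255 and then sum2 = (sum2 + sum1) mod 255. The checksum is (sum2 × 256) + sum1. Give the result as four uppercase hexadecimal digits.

Running sums (mod 255):
  after byte 0 (27): sum1=39, sum2=39
  after byte 1 (C6): sum1=237, sum2=21
  after byte 2 (A3): sum1=145, sum2=166
  after byte 3 (4C): sum1=221, sum2=132
Checksum = sum2·256 + sum1 = 132·256 + 221 = 34013 = 0x84DD.

84DD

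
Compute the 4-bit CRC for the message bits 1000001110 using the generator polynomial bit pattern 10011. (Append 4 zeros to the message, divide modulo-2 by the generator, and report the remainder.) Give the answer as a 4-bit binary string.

1100

Append 4 zeros: 10000011100000. Divide by 10011 (XOR where the leading bit is 1):
  pos 0: 10000 XOR 10011 = 00011
  pos 3: 11011 XOR 10011 = 01000
  pos 4: 10001 XOR 10011 = 00010
  pos 7: 10000 XOR 10011 = 00011
Remainder (last 4 bits) = 1100. This is the CRC / FCS.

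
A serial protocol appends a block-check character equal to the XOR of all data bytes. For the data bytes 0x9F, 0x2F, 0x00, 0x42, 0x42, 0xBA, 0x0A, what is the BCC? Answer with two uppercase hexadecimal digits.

00

XOR the bytes together:
  start with 0x9F
  0x9F ⊕ 0x2F = 0xB0
  0xB0 ⊕ 0x00 = 0xB0
  0xB0 ⊕ 0x42 = 0xF2
  0xF2 ⊕ 0x42 = 0xB0
  0xB0 ⊕ 0xBA = 0x0A
  0x0A ⊕ 0x0A = 0x00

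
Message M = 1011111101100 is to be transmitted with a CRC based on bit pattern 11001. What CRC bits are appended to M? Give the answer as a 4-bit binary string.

Append 4 zeros: 10111111011000000. Divide by 11001 (XOR where the leading bit is 1):
  pos 0: 10111 XOR 11001 = 01110
  pos 1: 11101 XOR 11001 = 00100
  pos 3: 10011 XOR 11001 = 01010
  pos 4: 10100 XOR 11001 = 01101
  pos 5: 11011 XOR 11001 = 00010
  pos 8: 10100 XOR 11001 = 01101
  pos 9: 11010 XOR 11001 = 00011
  pos 12: 11000 XOR 11001 = 00001
Remainder (last 4 bits) = 0001. This is the CRC / FCS.

0001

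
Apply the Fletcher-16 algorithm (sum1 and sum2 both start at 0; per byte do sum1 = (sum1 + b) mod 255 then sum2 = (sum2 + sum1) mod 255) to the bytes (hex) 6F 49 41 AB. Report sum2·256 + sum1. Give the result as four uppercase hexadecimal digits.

Running sums (mod 255):
  after byte 0 (6F): sum1=111, sum2=111
  after byte 1 (49): sum1=184, sum2=40
  after byte 2 (41): sum1=249, sum2=34
  after byte 3 (AB): sum1=165, sum2=199
Checksum = sum2·256 + sum1 = 199·256 + 165 = 51109 = 0xC7A5.

C7A5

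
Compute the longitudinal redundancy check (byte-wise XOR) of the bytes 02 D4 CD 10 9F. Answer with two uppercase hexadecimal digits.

94

XOR the bytes together:
  start with 0x02
  0x02 ⊕ 0xD4 = 0xD6
  0xD6 ⊕ 0xCD = 0x1B
  0x1B ⊕ 0x10 = 0x0B
  0x0B ⊕ 0x9F = 0x94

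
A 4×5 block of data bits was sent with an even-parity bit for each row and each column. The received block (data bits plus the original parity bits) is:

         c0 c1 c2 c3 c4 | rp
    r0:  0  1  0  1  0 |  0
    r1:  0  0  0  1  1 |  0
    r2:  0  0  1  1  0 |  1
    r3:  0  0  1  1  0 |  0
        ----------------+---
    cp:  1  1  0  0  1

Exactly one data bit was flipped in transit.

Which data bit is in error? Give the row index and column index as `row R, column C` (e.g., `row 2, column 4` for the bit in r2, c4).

row 2, column 0

Recompute each row's even parity and compare to rp:
  r0: data parity 0, sent rp 0 → ok
  r1: data parity 0, sent rp 0 → ok
  r2: data parity 0, sent rp 1 → mismatch
  r3: data parity 0, sent rp 0 → ok
Recompute each column's even parity and compare to cp:
  c0: data parity 0, sent cp 1 → mismatch
  c1: data parity 1, sent cp 1 → ok
  c2: data parity 0, sent cp 0 → ok
  c3: data parity 0, sent cp 0 → ok
  c4: data parity 1, sent cp 1 → ok
Exactly one row (r2) and one column (c0) fail → the flipped bit is at their intersection.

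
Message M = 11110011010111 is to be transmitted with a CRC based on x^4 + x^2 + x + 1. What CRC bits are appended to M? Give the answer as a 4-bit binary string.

0000

Append 4 zeros: 111100110101110000. Divide by 10111 (XOR where the leading bit is 1):
  pos 0: 11110 XOR 10111 = 01001
  pos 1: 10010 XOR 10111 = 00101
  pos 3: 10111 XOR 10111 = 00000
  pos 9: 10111 XOR 10111 = 00000
Remainder (last 4 bits) = 0000. This is the CRC / FCS.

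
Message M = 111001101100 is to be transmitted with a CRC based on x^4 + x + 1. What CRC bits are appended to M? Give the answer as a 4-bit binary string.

Append 4 zeros: 1110011011000000. Divide by 10011 (XOR where the leading bit is 1):
  pos 0: 11100 XOR 10011 = 01111
  pos 1: 11111 XOR 10011 = 01100
  pos 2: 11001 XOR 10011 = 01010
  pos 3: 10100 XOR 10011 = 00111
  pos 5: 11111 XOR 10011 = 01100
  pos 6: 11000 XOR 10011 = 01011
  pos 7: 10110 XOR 10011 = 00101
  pos 9: 10100 XOR 10011 = 00111
  pos 11: 11100 XOR 10011 = 01111
Remainder (last 4 bits) = 1111. This is the CRC / FCS.

1111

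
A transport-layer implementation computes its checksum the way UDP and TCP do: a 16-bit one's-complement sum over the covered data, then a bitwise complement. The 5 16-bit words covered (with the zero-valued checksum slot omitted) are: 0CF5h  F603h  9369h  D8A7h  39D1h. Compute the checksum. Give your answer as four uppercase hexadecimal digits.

One's-complement addition (fold any carry out of bit 15 back into bit 0):
  0x0CF5 + 0xF603 = 0x102F8 → wrap carry → 0x02F9
  0x02F9 + 0x9369 = 0x09662
  0x9662 + 0xD8A7 = 0x16F09 → wrap carry → 0x6F0A
  0x6F0A + 0x39D1 = 0x0A8DB
One's-complement sum = 0xA8DB.
Checksum = ~0xA8DB & 0xFFFF = 0x5724.

5724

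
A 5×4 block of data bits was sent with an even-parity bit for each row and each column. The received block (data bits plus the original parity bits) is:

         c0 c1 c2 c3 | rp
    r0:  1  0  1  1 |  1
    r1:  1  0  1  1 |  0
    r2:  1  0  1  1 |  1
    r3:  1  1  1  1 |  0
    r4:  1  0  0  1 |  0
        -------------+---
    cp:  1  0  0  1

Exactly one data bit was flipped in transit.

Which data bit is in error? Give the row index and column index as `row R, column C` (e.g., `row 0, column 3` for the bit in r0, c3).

row 1, column 1

Recompute each row's even parity and compare to rp:
  r0: data parity 1, sent rp 1 → ok
  r1: data parity 1, sent rp 0 → mismatch
  r2: data parity 1, sent rp 1 → ok
  r3: data parity 0, sent rp 0 → ok
  r4: data parity 0, sent rp 0 → ok
Recompute each column's even parity and compare to cp:
  c0: data parity 1, sent cp 1 → ok
  c1: data parity 1, sent cp 0 → mismatch
  c2: data parity 0, sent cp 0 → ok
  c3: data parity 1, sent cp 1 → ok
Exactly one row (r1) and one column (c1) fail → the flipped bit is at their intersection.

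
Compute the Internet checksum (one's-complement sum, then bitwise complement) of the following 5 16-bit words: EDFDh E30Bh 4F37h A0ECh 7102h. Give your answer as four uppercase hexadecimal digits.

CDCF

One's-complement addition (fold any carry out of bit 15 back into bit 0):
  0xEDFD + 0xE30B = 0x1D108 → wrap carry → 0xD109
  0xD109 + 0x4F37 = 0x12040 → wrap carry → 0x2041
  0x2041 + 0xA0EC = 0x0C12D
  0xC12D + 0x7102 = 0x1322F → wrap carry → 0x3230
One's-complement sum = 0x3230.
Checksum = ~0x3230 & 0xFFFF = 0xCDCF.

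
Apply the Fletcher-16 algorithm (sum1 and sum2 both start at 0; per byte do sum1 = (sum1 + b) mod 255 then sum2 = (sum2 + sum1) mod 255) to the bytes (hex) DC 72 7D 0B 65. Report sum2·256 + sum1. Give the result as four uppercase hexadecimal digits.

0E3D

Running sums (mod 255):
  after byte 0 (DC): sum1=220, sum2=220
  after byte 1 (72): sum1=79, sum2=44
  after byte 2 (7D): sum1=204, sum2=248
  after byte 3 (0B): sum1=215, sum2=208
  after byte 4 (65): sum1=61, sum2=14
Checksum = sum2·256 + sum1 = 14·256 + 61 = 3645 = 0x0E3D.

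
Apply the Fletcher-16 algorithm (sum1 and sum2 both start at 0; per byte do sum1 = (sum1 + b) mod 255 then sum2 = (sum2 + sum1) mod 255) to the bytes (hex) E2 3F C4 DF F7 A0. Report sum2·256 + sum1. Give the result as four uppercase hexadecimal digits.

D05F

Running sums (mod 255):
  after byte 0 (E2): sum1=226, sum2=226
  after byte 1 (3F): sum1=34, sum2=5
  after byte 2 (C4): sum1=230, sum2=235
  after byte 3 (DF): sum1=198, sum2=178
  after byte 4 (F7): sum1=190, sum2=113
  after byte 5 (A0): sum1=95, sum2=208
Checksum = sum2·256 + sum1 = 208·256 + 95 = 53343 = 0xD05F.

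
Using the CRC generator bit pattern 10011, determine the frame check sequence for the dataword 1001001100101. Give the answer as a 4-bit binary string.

1101

Append 4 zeros: 10010011001010000. Divide by 10011 (XOR where the leading bit is 1):
  pos 0: 10010 XOR 10011 = 00001
  pos 4: 10110 XOR 10011 = 00101
  pos 6: 10101 XOR 10011 = 00110
  pos 8: 11001 XOR 10011 = 01010
  pos 9: 10100 XOR 10011 = 00111
  pos 11: 11100 XOR 10011 = 01111
  pos 12: 11110 XOR 10011 = 01101
Remainder (last 4 bits) = 1101. This is the CRC / FCS.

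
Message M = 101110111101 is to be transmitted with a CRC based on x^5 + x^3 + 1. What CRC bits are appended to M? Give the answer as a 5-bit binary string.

10100

Append 5 zeros: 10111011110100000. Divide by 101001 (XOR where the leading bit is 1):
  pos 0: 101110 XOR 101001 = 000111
  pos 3: 111111 XOR 101001 = 010110
  pos 4: 101101 XOR 101001 = 000100
  pos 7: 100010 XOR 101001 = 001011
  pos 9: 101100 XOR 101001 = 000101
Remainder (last 5 bits) = 10100. This is the CRC / FCS.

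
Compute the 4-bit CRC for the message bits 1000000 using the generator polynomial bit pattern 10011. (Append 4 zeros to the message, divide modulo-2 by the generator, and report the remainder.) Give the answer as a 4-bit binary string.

Append 4 zeros: 10000000000. Divide by 10011 (XOR where the leading bit is 1):
  pos 0: 10000 XOR 10011 = 00011
  pos 3: 11000 XOR 10011 = 01011
  pos 4: 10110 XOR 10011 = 00101
  pos 6: 10100 XOR 10011 = 00111
Remainder (last 4 bits) = 0111. This is the CRC / FCS.

0111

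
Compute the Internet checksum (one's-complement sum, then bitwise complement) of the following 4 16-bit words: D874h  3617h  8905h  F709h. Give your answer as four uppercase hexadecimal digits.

7164

One's-complement addition (fold any carry out of bit 15 back into bit 0):
  0xD874 + 0x3617 = 0x10E8B → wrap carry → 0x0E8C
  0x0E8C + 0x8905 = 0x09791
  0x9791 + 0xF709 = 0x18E9A → wrap carry → 0x8E9B
One's-complement sum = 0x8E9B.
Checksum = ~0x8E9B & 0xFFFF = 0x7164.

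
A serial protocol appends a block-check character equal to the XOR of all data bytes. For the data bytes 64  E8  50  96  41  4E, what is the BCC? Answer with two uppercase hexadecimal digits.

45

XOR the bytes together:
  start with 0x64
  0x64 ⊕ 0xE8 = 0x8C
  0x8C ⊕ 0x50 = 0xDC
  0xDC ⊕ 0x96 = 0x4A
  0x4A ⊕ 0x41 = 0x0B
  0x0B ⊕ 0x4E = 0x45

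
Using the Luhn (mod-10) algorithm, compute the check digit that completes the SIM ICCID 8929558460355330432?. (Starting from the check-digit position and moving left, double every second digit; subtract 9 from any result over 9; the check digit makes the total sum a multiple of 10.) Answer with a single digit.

Partial digits right→left: 2 3 4 0 3 3 5 5 3 0 6 4 8 5 5 9 2 9 8
Double every second digit counting from the check-digit position (so the 1st, 3rd, 5th, ... of the partial from the right).
  doubled (with −9 where >9): 4 8 6 1 6 3 7 1 4 7 → sum 47
  kept as-is: 3 0 3 5 0 4 5 9 9 → sum 38
Total = 47 + 38 = 85.
Check digit = (10 − (85 mod 10)) mod 10 = 5.

5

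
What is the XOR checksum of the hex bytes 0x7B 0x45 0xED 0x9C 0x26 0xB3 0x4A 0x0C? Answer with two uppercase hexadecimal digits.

9C

XOR the bytes together:
  start with 0x7B
  0x7B ⊕ 0x45 = 0x3E
  0x3E ⊕ 0xED = 0xD3
  0xD3 ⊕ 0x9C = 0x4F
  0x4F ⊕ 0x26 = 0x69
  0x69 ⊕ 0xB3 = 0xDA
  0xDA ⊕ 0x4A = 0x90
  0x90 ⊕ 0x0C = 0x9C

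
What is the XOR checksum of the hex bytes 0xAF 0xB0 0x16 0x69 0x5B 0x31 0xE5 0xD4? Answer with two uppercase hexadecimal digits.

XOR the bytes together:
  start with 0xAF
  0xAF ⊕ 0xB0 = 0x1F
  0x1F ⊕ 0x16 = 0x09
  0x09 ⊕ 0x69 = 0x60
  0x60 ⊕ 0x5B = 0x3B
  0x3B ⊕ 0x31 = 0x0A
  0x0A ⊕ 0xE5 = 0xEF
  0xEF ⊕ 0xD4 = 0x3B

3B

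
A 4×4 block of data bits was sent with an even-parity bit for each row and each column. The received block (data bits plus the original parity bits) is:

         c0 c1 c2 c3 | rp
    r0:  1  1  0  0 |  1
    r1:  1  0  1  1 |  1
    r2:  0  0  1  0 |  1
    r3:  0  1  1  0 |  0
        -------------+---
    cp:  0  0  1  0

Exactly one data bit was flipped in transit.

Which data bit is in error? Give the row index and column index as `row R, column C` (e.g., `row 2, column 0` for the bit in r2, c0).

Recompute each row's even parity and compare to rp:
  r0: data parity 0, sent rp 1 → mismatch
  r1: data parity 1, sent rp 1 → ok
  r2: data parity 1, sent rp 1 → ok
  r3: data parity 0, sent rp 0 → ok
Recompute each column's even parity and compare to cp:
  c0: data parity 0, sent cp 0 → ok
  c1: data parity 0, sent cp 0 → ok
  c2: data parity 1, sent cp 1 → ok
  c3: data parity 1, sent cp 0 → mismatch
Exactly one row (r0) and one column (c3) fail → the flipped bit is at their intersection.

row 0, column 3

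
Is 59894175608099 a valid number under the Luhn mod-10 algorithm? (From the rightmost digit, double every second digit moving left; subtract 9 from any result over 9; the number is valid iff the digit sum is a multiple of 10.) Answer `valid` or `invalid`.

invalid

From the right, keep odd positions and double even positions (subtract 9 from any doubled value over 9):
  doubled (positions 2,4,...): 9 7 3 5 8 7 1 → sum 40
  kept (positions 1,3,...): 9 0 0 5 1 9 9 → sum 33
Total = 73.
73 mod 10 = 3, so the number is invalid.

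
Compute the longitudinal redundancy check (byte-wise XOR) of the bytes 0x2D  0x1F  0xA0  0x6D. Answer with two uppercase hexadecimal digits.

FF

XOR the bytes together:
  start with 0x2D
  0x2D ⊕ 0x1F = 0x32
  0x32 ⊕ 0xA0 = 0x92
  0x92 ⊕ 0x6D = 0xFF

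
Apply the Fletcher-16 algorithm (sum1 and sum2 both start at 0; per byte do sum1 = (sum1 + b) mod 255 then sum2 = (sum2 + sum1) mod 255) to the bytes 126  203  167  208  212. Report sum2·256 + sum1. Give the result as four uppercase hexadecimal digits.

Running sums (mod 255):
  after byte 0 (126): sum1=126, sum2=126
  after byte 1 (203): sum1=74, sum2=200
  after byte 2 (167): sum1=241, sum2=186
  after byte 3 (208): sum1=194, sum2=125
  after byte 4 (212): sum1=151, sum2=21
Checksum = sum2·256 + sum1 = 21·256 + 151 = 5527 = 0x1597.

1597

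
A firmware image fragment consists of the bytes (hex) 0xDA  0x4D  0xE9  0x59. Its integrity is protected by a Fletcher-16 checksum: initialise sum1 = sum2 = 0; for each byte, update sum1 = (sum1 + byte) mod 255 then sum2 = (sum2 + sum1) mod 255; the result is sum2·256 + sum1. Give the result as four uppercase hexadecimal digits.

806B

Running sums (mod 255):
  after byte 0 (0xDA): sum1=218, sum2=218
  after byte 1 (0x4D): sum1=40, sum2=3
  after byte 2 (0xE9): sum1=18, sum2=21
  after byte 3 (0x59): sum1=107, sum2=128
Checksum = sum2·256 + sum1 = 128·256 + 107 = 32875 = 0x806B.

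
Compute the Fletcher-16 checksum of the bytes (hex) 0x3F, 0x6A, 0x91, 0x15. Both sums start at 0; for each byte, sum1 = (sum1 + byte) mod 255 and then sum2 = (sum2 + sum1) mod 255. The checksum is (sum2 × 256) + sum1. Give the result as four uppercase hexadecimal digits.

Running sums (mod 255):
  after byte 0 (0x3F): sum1=63, sum2=63
  after byte 1 (0x6A): sum1=169, sum2=232
  after byte 2 (0x91): sum1=59, sum2=36
  after byte 3 (0x15): sum1=80, sum2=116
Checksum = sum2·256 + sum1 = 116·256 + 80 = 29776 = 0x7450.

7450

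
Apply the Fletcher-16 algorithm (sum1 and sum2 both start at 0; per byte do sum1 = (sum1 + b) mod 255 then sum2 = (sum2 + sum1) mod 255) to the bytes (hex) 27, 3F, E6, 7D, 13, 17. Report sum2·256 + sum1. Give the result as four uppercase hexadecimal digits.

Running sums (mod 255):
  after byte 0 (27): sum1=39, sum2=39
  after byte 1 (3F): sum1=102, sum2=141
  after byte 2 (E6): sum1=77, sum2=218
  after byte 3 (7D): sum1=202, sum2=165
  after byte 4 (13): sum1=221, sum2=131
  after byte 5 (17): sum1=244, sum2=120
Checksum = sum2·256 + sum1 = 120·256 + 244 = 30964 = 0x78F4.

78F4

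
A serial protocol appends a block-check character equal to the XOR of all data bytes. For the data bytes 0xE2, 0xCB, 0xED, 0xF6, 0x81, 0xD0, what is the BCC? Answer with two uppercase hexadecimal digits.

XOR the bytes together:
  start with 0xE2
  0xE2 ⊕ 0xCB = 0x29
  0x29 ⊕ 0xED = 0xC4
  0xC4 ⊕ 0xF6 = 0x32
  0x32 ⊕ 0x81 = 0xB3
  0xB3 ⊕ 0xD0 = 0x63

63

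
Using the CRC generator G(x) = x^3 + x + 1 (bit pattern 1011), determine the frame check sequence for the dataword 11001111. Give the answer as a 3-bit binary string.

Append 3 zeros: 11001111000. Divide by 1011 (XOR where the leading bit is 1):
  pos 0: 1100 XOR 1011 = 0111
  pos 1: 1111 XOR 1011 = 0100
  pos 2: 1001 XOR 1011 = 0010
  pos 4: 1011 XOR 1011 = 0000
Remainder (last 3 bits) = 000. This is the CRC / FCS.

000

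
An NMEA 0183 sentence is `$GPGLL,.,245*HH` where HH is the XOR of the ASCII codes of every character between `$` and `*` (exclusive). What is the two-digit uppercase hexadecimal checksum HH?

XOR the ASCII codes of the payload characters:
  'G' = 0x47 → acc = 0x47
  'P' = 0x50 → acc = 0x17
  'G' = 0x47 → acc = 0x50
  'L' = 0x4C → acc = 0x1C
  'L' = 0x4C → acc = 0x50
  ',' = 0x2C → acc = 0x7C
  '.' = 0x2E → acc = 0x52
  ',' = 0x2C → acc = 0x7E
  '2' = 0x32 → acc = 0x4C
  '4' = 0x34 → acc = 0x78
  '5' = 0x35 → acc = 0x4D
Checksum = 0x4D.

4D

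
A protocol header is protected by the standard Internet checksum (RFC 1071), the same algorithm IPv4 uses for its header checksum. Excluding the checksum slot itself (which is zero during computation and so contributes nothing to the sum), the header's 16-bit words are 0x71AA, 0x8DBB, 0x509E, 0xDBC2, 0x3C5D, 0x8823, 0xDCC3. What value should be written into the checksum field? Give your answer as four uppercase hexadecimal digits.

32F4

One's-complement addition (fold any carry out of bit 15 back into bit 0):
  0x71AA + 0x8DBB = 0x0FF65
  0xFF65 + 0x509E = 0x15003 → wrap carry → 0x5004
  0x5004 + 0xDBC2 = 0x12BC6 → wrap carry → 0x2BC7
  0x2BC7 + 0x3C5D = 0x06824
  0x6824 + 0x8823 = 0x0F047
  0xF047 + 0xDCC3 = 0x1CD0A → wrap carry → 0xCD0B
One's-complement sum = 0xCD0B.
Checksum = ~0xCD0B & 0xFFFF = 0x32F4.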